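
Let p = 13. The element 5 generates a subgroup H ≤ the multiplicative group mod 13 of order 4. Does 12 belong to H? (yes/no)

yes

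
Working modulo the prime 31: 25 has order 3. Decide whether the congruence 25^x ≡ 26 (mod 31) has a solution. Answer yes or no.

no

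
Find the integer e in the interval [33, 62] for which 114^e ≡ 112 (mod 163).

Compute 114^33 mod 163 = 86, then multiply by 114 repeatedly:
  114^33=86  114^34=24  114^35=128  114^36=85  114^37=73
  114^38=9  114^39=48  114^40=93  114^41=7  114^42=146
  114^43=18  114^44=96  114^45=23  114^46=14  114^47=129
  114^48=36  114^49=29  114^50=46  114^51=28  114^52=95
  114^53=72  114^54=58  114^55=92  114^56=56  114^57=27
  114^58=144  114^59=116  114^60=21  114^61=112
Found 112 at exponent 61.

61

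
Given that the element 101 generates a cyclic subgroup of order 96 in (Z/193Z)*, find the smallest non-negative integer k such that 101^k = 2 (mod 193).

Baby-step giant-step with m = ceil(sqrt(96)) = 10.
Baby table (101^j mod 193 for j=0..9):
  0:1  1:101  2:165  3:67  4:12  5:54  6:50  7:32
  8:144  9:69
Giant step factor: 101^(-10) ≡ 46 (mod 193).
Scan 2·46^i mod 193 for i = 0, 1, …:
  i=0: 2   i=1: 92   i=2: 179   i=3: 128
  i=4: 98   i=5: 69
Match at i=5, j=9: k = 5·10 + 9 = 59.

59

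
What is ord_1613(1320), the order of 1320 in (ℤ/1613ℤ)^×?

The order of 1320 must divide p − 1 = 1612 = 2^2 · 13 · 31.
Divisors: 1, 2, 4, 13, 26, 31, 52, 62, 124, 403, 806, 1612.
Check each in increasing order: 1320^1 ≡ 1320;  1320^2 ≡ 360;  1320^4 ≡ 560;  1320^13 ≡ 757;  1320^26 ≡ 434;  1320^31 ≡ 4;  1320^52 ≡ 1248;  1320^62 ≡ 16;  1320^124 ≡ 256;  1320^403 ≡ 1612;  1320^806 ≡ 1.
Smallest exponent giving 1 is 806.

806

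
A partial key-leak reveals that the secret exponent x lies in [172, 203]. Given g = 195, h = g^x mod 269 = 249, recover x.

Compute 195^172 mod 269 = 213, then multiply by 195 repeatedly:
  195^172=213  195^173=109  195^174=4  195^175=242  195^176=115
  195^177=98  195^178=11  195^179=262  195^180=249
Found 249 at exponent 180.

180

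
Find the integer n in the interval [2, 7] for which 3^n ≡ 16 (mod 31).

6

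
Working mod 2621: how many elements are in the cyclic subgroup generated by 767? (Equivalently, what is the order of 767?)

The order of 767 must divide p − 1 = 2620 = 2^2 · 5 · 131.
Divisors: 1, 2, 4, 5, 10, 20, 131, 262, 524, 655, 1310, 2620.
Check each in increasing order: 767^1 ≡ 767;  767^2 ≡ 1185;  767^4 ≡ 1990;  767^5 ≡ 908;  767^10 ≡ 1470;  767^20 ≡ 1196;  767^131 ≡ 547;  767^262 ≡ 415;  767^524 ≡ 1860;  767^655 ≡ 472;  767^1310 ≡ 2620;  767^2620 ≡ 1.
Smallest exponent giving 1 is 2620.

2620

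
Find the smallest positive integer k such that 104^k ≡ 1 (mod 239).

238

The order of 104 must divide p − 1 = 238 = 2 · 7 · 17.
Divisors: 1, 2, 7, 14, 17, 34, 119, 238.
Check each in increasing order: 104^1 ≡ 104;  104^2 ≡ 61;  104^7 ≡ 233;  104^14 ≡ 36;  104^17 ≡ 139;  104^34 ≡ 201;  104^119 ≡ 238;  104^238 ≡ 1.
Smallest exponent giving 1 is 238.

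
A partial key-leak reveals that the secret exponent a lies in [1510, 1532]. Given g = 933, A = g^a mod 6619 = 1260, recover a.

1529

Compute 933^1510 mod 6619 = 6447, then multiply by 933 repeatedly:
  933^1510=6447  933^1511=4999  933^1512=4291  933^1513=5627  933^1514=1124
  933^1515=2890  933^1516=2437  933^1517=3404  933^1518=5431  933^1519=3588
  933^1520=5009  933^1521=383  933^1522=6532  933^1523=4876  933^1524=2055
  933^1525=4424  933^1526=3955  933^1527=3232  933^1528=3811  933^1529=1260
Found 1260 at exponent 1529.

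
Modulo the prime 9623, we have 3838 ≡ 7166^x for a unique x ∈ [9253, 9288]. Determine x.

Compute 7166^9253 mod 9623 = 6927, then multiply by 7166 repeatedly:
  7166^9253=6927  7166^9254=3448  7166^9255=6127  7166^9256=5956  7166^9257=2691
  7166^9258=8837  7166^9259=6602  7166^9260=3264  7166^9261=5934  7166^9262=8630
  7166^9263=5182  7166^9264=8678  7166^9265=2722  7166^9266=31  7166^9267=817
  7166^9268=3838
Found 3838 at exponent 9268.

9268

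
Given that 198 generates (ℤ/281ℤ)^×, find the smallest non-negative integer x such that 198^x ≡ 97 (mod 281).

71

Baby-step giant-step with m = ceil(sqrt(280)) = 17.
Baby table (198^j mod 281 for j=0..16):
  0:1  1:198  2:145  3:48  4:231  5:216  6:56  7:129
  8:252  9:159  10:10  11:13  12:45  13:199  14:62  15:193
  16:279
Giant step factor: 198^(-17) ≡ 259 (mod 281).
Scan 97·259^i mod 281 for i = 0, 1, …:
  i=0: 97   i=1: 114   i=2: 21   i=3: 100
  i=4: 48
Match at i=4, j=3: x = 4·17 + 3 = 71.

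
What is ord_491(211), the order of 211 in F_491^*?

490

The order of 211 must divide p − 1 = 490 = 2 · 5 · 7^2.
Divisors: 1, 2, 5, 7, 10, 14, 35, 49, 70, 98, 245, 490.
Check each in increasing order: 211^1 ≡ 211;  211^2 ≡ 331;  211^5 ≡ 109;  211^7 ≡ 236;  211^10 ≡ 97;  211^14 ≡ 213;  211^35 ≡ 338;  211^49 ≡ 308;  211^70 ≡ 332;  211^98 ≡ 101;  211^245 ≡ 490;  211^490 ≡ 1.
Smallest exponent giving 1 is 490.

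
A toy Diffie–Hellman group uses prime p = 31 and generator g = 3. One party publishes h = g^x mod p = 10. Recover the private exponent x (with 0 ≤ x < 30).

Successive powers of 3 modulo 31:
  3^0=1  3^1=3  3^2=9  3^3=27  3^4=19  3^5=26
  3^6=16  3^7=17  3^8=20  3^9=29  3^10=25  3^11=13
  3^12=8  3^13=24  3^14=10
So 3^14 ≡ 10 (mod 31), giving x = 14.

14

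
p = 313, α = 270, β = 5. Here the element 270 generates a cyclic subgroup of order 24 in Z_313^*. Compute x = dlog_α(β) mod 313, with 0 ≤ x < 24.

15

Successive powers of 270 modulo 313:
  270^0=1  270^1=270  270^2=284  270^3=308  270^4=215  270^5=145
  270^6=25  270^7=177  270^8=214  270^9=188  270^10=54  270^11=182
  270^12=312  270^13=43  270^14=29  270^15=5
So 270^15 ≡ 5 (mod 313), giving x = 15.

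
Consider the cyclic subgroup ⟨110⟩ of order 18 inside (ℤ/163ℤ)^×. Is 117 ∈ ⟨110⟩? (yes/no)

no

⟨110⟩ has order 18; its elements mod 163 are {1, 23, 30, 38, 40, 53, 58, 59, 78, 85, 104, 105, 110, 123, 125, 133, 140, 162}.
117 is not in this set.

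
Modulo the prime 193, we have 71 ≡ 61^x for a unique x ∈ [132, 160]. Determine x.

Compute 61^132 mod 193 = 27, then multiply by 61 repeatedly:
  61^132=27  61^133=103  61^134=107  61^135=158  61^136=181
  61^137=40  61^138=124  61^139=37  61^140=134  61^141=68
  61^142=95  61^143=5  61^144=112  61^145=77  61^146=65
  61^147=105  61^148=36  61^149=73  61^150=14  61^151=82
  61^152=177  61^153=182  61^154=101  61^155=178  61^156=50
  61^157=155  61^158=191  61^159=71
Found 71 at exponent 159.

159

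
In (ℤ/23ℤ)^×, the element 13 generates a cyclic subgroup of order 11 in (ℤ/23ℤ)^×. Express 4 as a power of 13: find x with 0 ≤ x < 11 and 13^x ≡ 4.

5

Successive powers of 13 modulo 23:
  13^0=1  13^1=13  13^2=8  13^3=12  13^4=18  13^5=4
So 13^5 ≡ 4 (mod 23), giving x = 5.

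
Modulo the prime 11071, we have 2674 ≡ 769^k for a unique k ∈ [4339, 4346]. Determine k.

4340

Compute 769^4339 mod 11071 = 1184, then multiply by 769 repeatedly:
  769^4339=1184  769^4340=2674
Found 2674 at exponent 4340.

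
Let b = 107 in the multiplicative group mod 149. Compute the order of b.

The order of 107 must divide p − 1 = 148 = 2^2 · 37.
Divisors: 1, 2, 4, 37, 74, 148.
Check each in increasing order: 107^1 ≡ 107;  107^2 ≡ 125;  107^4 ≡ 129;  107^37 ≡ 1.
Smallest exponent giving 1 is 37.

37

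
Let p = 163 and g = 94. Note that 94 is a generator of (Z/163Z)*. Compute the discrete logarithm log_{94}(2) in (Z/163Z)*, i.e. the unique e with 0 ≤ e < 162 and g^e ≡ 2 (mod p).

Baby-step giant-step with m = ceil(sqrt(162)) = 13.
Baby table (94^j mod 163 for j=0..12):
  0:1  1:94  2:34  3:99  4:15  5:106  6:21  7:18
  8:62  9:123  10:152  11:107  12:115
Giant step factor: 94^(-13) ≡ 116 (mod 163).
Scan 2·116^i mod 163 for i = 0, 1, …:
  i=0: 2   i=1: 69   i=2: 17   i=3: 16
  i=4: 63   i=5: 136   i=6: 128   i=7: 15
Match at i=7, j=4: e = 7·13 + 4 = 95.

95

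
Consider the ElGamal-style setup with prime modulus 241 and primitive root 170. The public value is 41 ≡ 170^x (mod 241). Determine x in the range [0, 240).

234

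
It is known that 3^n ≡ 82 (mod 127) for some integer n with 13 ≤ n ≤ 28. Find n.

Compute 3^13 mod 127 = 92, then multiply by 3 repeatedly:
  3^13=92  3^14=22  3^15=66  3^16=71  3^17=86
  3^18=4  3^19=12  3^20=36  3^21=108  3^22=70
  3^23=83  3^24=122  3^25=112  3^26=82
Found 82 at exponent 26.

26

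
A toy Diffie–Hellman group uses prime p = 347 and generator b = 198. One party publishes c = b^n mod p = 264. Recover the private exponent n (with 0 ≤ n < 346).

243

Baby-step giant-step with m = ceil(sqrt(346)) = 19.
Baby table (198^j mod 347 for j=0..18):
  0:1  1:198  2:340  3:2  4:49  5:333  6:4  7:98
  8:319  9:8  10:196  11:291  12:16  13:45  14:235  15:32
  16:90  17:123  18:64
Giant step factor: 198^(-19) ≡ 187 (mod 347).
Scan 264·187^i mod 347 for i = 0, 1, …:
  i=0: 264   i=1: 94   i=2: 228   i=3: 302
  i=4: 260   i=5: 40   i=6: 193   i=7: 3
  i=8: 214   i=9: 113   i=10: 311   i=11: 208
  i=12: 32
Match at i=12, j=15: n = 12·19 + 15 = 243.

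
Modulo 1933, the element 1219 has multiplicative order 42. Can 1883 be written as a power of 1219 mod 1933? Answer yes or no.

1883 ∈ ⟨1219⟩ iff 1883^42 ≡ 1 (mod 1933), since |⟨1219⟩| = 42.
1883^42 mod 1933 = 1570.
Since 1570 ≠ 1, 1883 does not lie in the subgroup.

no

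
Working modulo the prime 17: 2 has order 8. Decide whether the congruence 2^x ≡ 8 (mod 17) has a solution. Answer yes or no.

yes

8 ∈ ⟨2⟩ iff 8^8 ≡ 1 (mod 17), since |⟨2⟩| = 8.
8^8 mod 17 = 1.
Since 1 = 1, 8 lies in the subgroup.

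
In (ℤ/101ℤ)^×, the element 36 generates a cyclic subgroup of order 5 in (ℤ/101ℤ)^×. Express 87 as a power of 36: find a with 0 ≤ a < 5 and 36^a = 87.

Successive powers of 36 modulo 101:
  36^0=1  36^1=36  36^2=84  36^3=95  36^4=87
So 36^4 ≡ 87 (mod 101), giving a = 4.

4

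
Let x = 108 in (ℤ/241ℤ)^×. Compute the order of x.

The order of 108 must divide p − 1 = 240 = 2^4 · 3 · 5.
Divisors: 1, 2, 3, 4, 5, 6, 8, 10, 12, 15, 16, 20, 24, 30, 40, 48, 60, 80, 120, 240.
Check each in increasing order: 108^1 ≡ 108;  108^2 ≡ 96;  108^3 ≡ 5;  108^4 ≡ 58;  108^5 ≡ 239;  108^6 ≡ 25;  108^8 ≡ 231;  108^10 ≡ 4;  108^12 ≡ 143;  108^15 ≡ 233;  108^16 ≡ 100;  108^20 ≡ 16;  108^24 ≡ 205;  108^30 ≡ 64;  108^40 ≡ 15;  108^48 ≡ 91;  108^60 ≡ 240;  108^80 ≡ 225;  108^120 ≡ 1.
Smallest exponent giving 1 is 120.

120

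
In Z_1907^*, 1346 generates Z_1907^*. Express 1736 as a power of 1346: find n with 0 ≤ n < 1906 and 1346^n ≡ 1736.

Baby-step giant-step with m = ceil(sqrt(1906)) = 44.
Baby table (1346^j mod 1907 for j=0..43):
  0:1  1:1346  2:66  3:1114  4:542  5:1058  6:1446  7:1176
  8:86  9:1336  10:1862  11:454  12:844  13:1359  14:401  15:65
  16:1675  17:476  18:1851  19:904  20:118  21:547  22:160  23:1776
  24:1025  25:889  26:905  27:1464  28:613  29:1274  30:411  31:176
  32:428  33:174  34:1550  35:42  36:1229  37:865  38:1020  39:1787
  40:575  41:1615  42:1717  43:1705
Giant step factor: 1346^(-44) ≡ 1874 (mod 1907).
Scan 1736·1874^i mod 1907 for i = 0, 1, …:
  i=0: 1736   i=1: 1829   i=2: 667   i=3: 873
  i=4: 1703   i=5: 1011   i=6: 963   i=7: 640
  i=8: 1764   i=9: 905
Match at i=9, j=26: n = 9·44 + 26 = 422.

422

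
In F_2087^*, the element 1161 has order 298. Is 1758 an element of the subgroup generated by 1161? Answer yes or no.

1758 ∈ ⟨1161⟩ iff 1758^298 ≡ 1 (mod 2087), since |⟨1161⟩| = 298.
1758^298 mod 2087 = 1.
Since 1 = 1, 1758 lies in the subgroup.

yes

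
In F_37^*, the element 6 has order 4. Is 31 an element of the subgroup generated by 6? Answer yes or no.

⟨6⟩ has order 4; its elements mod 37 are {1, 6, 31, 36}.
31 is in this set.

yes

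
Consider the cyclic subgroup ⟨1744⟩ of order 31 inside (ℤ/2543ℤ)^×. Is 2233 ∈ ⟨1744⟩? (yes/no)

no

2233 ∈ ⟨1744⟩ iff 2233^31 ≡ 1 (mod 2543), since |⟨1744⟩| = 31.
2233^31 mod 2543 = 2210.
Since 2210 ≠ 1, 2233 does not lie in the subgroup.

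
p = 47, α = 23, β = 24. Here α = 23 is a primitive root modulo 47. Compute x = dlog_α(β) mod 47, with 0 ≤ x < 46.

24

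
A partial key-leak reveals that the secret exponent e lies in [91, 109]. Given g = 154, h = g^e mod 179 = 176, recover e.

Compute 154^91 mod 179 = 91, then multiply by 154 repeatedly:
  154^91=91  154^92=52  154^93=132  154^94=101  154^95=160
  154^96=117  154^97=118  154^98=93  154^99=2  154^100=129
  154^101=176
Found 176 at exponent 101.

101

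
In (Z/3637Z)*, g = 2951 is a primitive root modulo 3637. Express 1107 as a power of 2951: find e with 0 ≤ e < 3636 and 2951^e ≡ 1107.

2017

Baby-step giant-step with m = ceil(sqrt(3636)) = 61.
Baby table (2951^j mod 3637 for j=0..60):
  0:1  1:2951  2:1423  3:2175  4:2757  5:3575  6:2525  7:2699
  8:3356  9:5  10:207  11:3478  12:3601  13:2874  14:3327  15:1714
  16:2584  17:2232  18:25  19:1035  20:2842  21:3457  22:3459  23:2087
  24:1296  25:2009  26:249  27:125  28:1538  29:3299  30:2737  31:2747
  32:3161  33:2843  34:2771  35:1245  36:625  37:416  38:1947  39:2774
  40:2824  41:1257  42:3304  43:2944  44:2588  45:3125  46:2080  47:2461
  48:2959  49:3209  50:2648  51:1972  52:172  53:2029  54:1077  55:3126
  56:1394  57:247  58:1497  59:2329  60:2586
Giant step factor: 2951^(-61) ≡ 960 (mod 3637).
Scan 1107·960^i mod 3637 for i = 0, 1, …:
  i=0: 1107   i=1: 716   i=2: 3604   i=3: 1053
  i=4: 3431   i=5: 2275   i=6: 1800   i=7: 425
  i=8: 656   i=9: 559     …   i=32: 3333
  i=33: 2757
Match at i=33, j=4: e = 33·61 + 4 = 2017.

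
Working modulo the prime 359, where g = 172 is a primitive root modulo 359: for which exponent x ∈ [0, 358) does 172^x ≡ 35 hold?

185

Baby-step giant-step with m = ceil(sqrt(358)) = 19.
Baby table (172^j mod 359 for j=0..18):
  0:1  1:172  2:146  3:341  4:135  5:244  6:324  7:83
  8:275  9:271  10:301  11:76  12:148  13:326  14:68  15:208
  16:235  17:212  18:205
Giant step factor: 172^(-19) ≡ 336 (mod 359).
Scan 35·336^i mod 359 for i = 0, 1, …:
  i=0: 35   i=1: 272   i=2: 206   i=3: 288
  i=4: 197   i=5: 136   i=6: 103   i=7: 144
  i=8: 278   i=9: 68
Match at i=9, j=14: x = 9·19 + 14 = 185.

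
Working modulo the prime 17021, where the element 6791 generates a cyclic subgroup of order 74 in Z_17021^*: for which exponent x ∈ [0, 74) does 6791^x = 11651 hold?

18

Baby-step giant-step with m = ceil(sqrt(74)) = 9.
Baby table (6791^j mod 17021 for j=0..8):
  0:1  1:6791  2:7792  3:14204  4:1357  5:7026  6:3703  7:7056
  8:3181
Giant step factor: 6791^(-9) ≡ 5109 (mod 17021).
Scan 11651·5109^i mod 17021 for i = 0, 1, …:
  i=0: 11651   i=1: 2522   i=2: 1
Match at i=2, j=0: x = 2·9 + 0 = 18.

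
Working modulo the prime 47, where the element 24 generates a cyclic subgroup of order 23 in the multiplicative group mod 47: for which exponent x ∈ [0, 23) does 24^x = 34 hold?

16

Successive powers of 24 modulo 47:
  24^0=1  24^1=24  24^2=12  24^3=6  24^4=3  24^5=25
  24^6=36  24^7=18  24^8=9  24^9=28  24^10=14  24^11=7
  24^12=27  24^13=37  24^14=42  24^15=21  24^16=34
So 24^16 ≡ 34 (mod 47), giving x = 16.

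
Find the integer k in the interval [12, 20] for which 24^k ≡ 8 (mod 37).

Compute 24^12 mod 37 = 10, then multiply by 24 repeatedly:
  24^12=10  24^13=18  24^14=25  24^15=8
Found 8 at exponent 15.

15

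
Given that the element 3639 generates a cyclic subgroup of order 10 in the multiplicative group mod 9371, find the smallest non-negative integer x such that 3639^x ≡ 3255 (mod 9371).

Successive powers of 3639 modulo 9371:
  3639^0=1  3639^1=3639  3639^2=1098  3639^3=3576  3639^4=6116  3639^5=9370
  3639^6=5732  3639^7=8273  3639^8=5795  3639^9=3255
So 3639^9 ≡ 3255 (mod 9371), giving x = 9.

9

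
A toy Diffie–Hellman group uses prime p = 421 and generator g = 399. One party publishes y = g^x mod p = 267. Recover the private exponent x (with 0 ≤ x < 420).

Baby-step giant-step with m = ceil(sqrt(420)) = 21.
Baby table (399^j mod 421 for j=0..20):
  0:1  1:399  2:63  3:298  4:180  5:250  6:394  7:173
  8:404  9:374  10:192  11:407  12:308  13:381  14:38  15:6
  16:289  17:378  18:104  19:238  20:237
Giant step factor: 399^(-21) ≡ 408 (mod 421).
Scan 267·408^i mod 421 for i = 0, 1, …:
  i=0: 267   i=1: 318   i=2: 76   i=3: 275
  i=4: 214   i=5: 165   i=6: 381
Match at i=6, j=13: x = 6·21 + 13 = 139.

139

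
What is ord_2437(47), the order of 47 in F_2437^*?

812

The order of 47 must divide p − 1 = 2436 = 2^2 · 3 · 7 · 29.
Divisors: 1, 2, 3, 4, 6, 7, 12, 14, 21, 28, 29, 42, 58, 84, 87, 116, 174, 203, 348, 406, 609, 812, 1218, 2436.
Check each in increasing order: 47^1 ≡ 47;  47^2 ≡ 2209;  47^3 ≡ 1469;  47^4 ≡ 807;  47^6 ≡ 1216;  47^7 ≡ 1101;  47^12 ≡ 1834;  47^14 ≡ 1012;  47^21 ≡ 503;  47^28 ≡ 604;  47^29 ≡ 1581;  47^42 ≡ 1998;  47^58 ≡ 1636;  47^84 ≡ 198;  47^87 ≡ 859;  47^116 ≡ 670;  47^174 ≡ 1907;  47^203 ≡ 398;  47^348 ≡ 645;  47^406 ≡ 2436;  47^609 ≡ 2039;  47^812 ≡ 1.
Smallest exponent giving 1 is 812.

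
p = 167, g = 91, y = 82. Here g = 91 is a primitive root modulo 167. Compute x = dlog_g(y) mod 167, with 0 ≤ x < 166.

Baby-step giant-step with m = ceil(sqrt(166)) = 13.
Baby table (91^j mod 167 for j=0..12):
  0:1  1:91  2:98  3:67  4:85  5:53  6:147  7:17
  8:44  9:163  10:137  11:109  12:66
Giant step factor: 91^(-13) ≡ 139 (mod 167).
Scan 82·139^i mod 167 for i = 0, 1, …:
  i=0: 82   i=1: 42   i=2: 160   i=3: 29
  i=4: 23   i=5: 24   i=6: 163
Match at i=6, j=9: x = 6·13 + 9 = 87.

87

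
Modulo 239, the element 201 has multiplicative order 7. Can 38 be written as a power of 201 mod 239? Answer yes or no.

no

⟨201⟩ has order 7; its elements mod 239 are {1, 10, 24, 44, 98, 100, 201}.
38 is not in this set.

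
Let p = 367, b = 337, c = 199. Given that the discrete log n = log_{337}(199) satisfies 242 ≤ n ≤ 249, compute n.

Compute 337^242 mod 367 = 184, then multiply by 337 repeatedly:
  337^242=184  337^243=352  337^244=83  337^245=79  337^246=199
Found 199 at exponent 246.

246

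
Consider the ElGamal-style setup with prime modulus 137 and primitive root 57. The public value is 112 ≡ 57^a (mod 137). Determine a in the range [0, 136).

22

Successive powers of 57 modulo 137:
  57^0=1  57^1=57  57^2=98  57^3=106  57^4=14  57^5=113
  57^6=2  57^7=114  57^8=59  57^9=75  57^10=28  57^11=89
  57^12=4  57^13=91  57^14=118  57^15=13  57^16=56  57^17=41
  57^18=8  57^19=45  57^20=99  57^21=26  57^22=112
So 57^22 ≡ 112 (mod 137), giving a = 22.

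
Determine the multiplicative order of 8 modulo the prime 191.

95

The order of 8 must divide p − 1 = 190 = 2 · 5 · 19.
Divisors: 1, 2, 5, 10, 19, 38, 95, 190.
Check each in increasing order: 8^1 ≡ 8;  8^2 ≡ 64;  8^5 ≡ 107;  8^10 ≡ 180;  8^19 ≡ 39;  8^38 ≡ 184;  8^95 ≡ 1.
Smallest exponent giving 1 is 95.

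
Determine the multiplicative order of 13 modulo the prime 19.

18

The order of 13 must divide p − 1 = 18 = 2 · 3^2.
Divisors: 1, 2, 3, 6, 9, 18.
Check each in increasing order: 13^1 ≡ 13;  13^2 ≡ 17;  13^3 ≡ 12;  13^6 ≡ 11;  13^9 ≡ 18;  13^18 ≡ 1.
Smallest exponent giving 1 is 18.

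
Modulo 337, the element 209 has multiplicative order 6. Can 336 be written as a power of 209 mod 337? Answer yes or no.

⟨209⟩ has order 6; its elements mod 337 are {1, 128, 129, 208, 209, 336}.
336 is in this set.

yes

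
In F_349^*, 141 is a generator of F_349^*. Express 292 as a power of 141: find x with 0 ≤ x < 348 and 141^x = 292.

152

Baby-step giant-step with m = ceil(sqrt(348)) = 19.
Baby table (141^j mod 349 for j=0..18):
  0:1  1:141  2:337  3:53  4:144  5:62  6:17  7:303
  8:145  9:203  10:5  11:7  12:289  13:265  14:22  15:310
  16:85  17:119  18:27
Giant step factor: 141^(-19) ≡ 229 (mod 349).
Scan 292·229^i mod 349 for i = 0, 1, …:
  i=0: 292   i=1: 209   i=2: 48   i=3: 173
  i=4: 180   i=5: 38   i=6: 326   i=7: 317
  i=8: 1
Match at i=8, j=0: x = 8·19 + 0 = 152.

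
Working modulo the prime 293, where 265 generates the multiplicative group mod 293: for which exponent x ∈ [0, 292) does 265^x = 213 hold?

47

Baby-step giant-step with m = ceil(sqrt(292)) = 18.
Baby table (265^j mod 293 for j=0..17):
  0:1  1:265  2:198  3:23  4:235  5:159  6:236  7:131
  8:141  9:154  10:83  11:20  12:26  13:151  14:167  15:12
  16:250  17:32
Giant step factor: 265^(-18) ≡ 224 (mod 293).
Scan 213·224^i mod 293 for i = 0, 1, …:
  i=0: 213   i=1: 246   i=2: 20
Match at i=2, j=11: x = 2·18 + 11 = 47.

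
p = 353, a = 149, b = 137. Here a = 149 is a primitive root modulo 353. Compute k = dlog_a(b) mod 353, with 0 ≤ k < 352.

Baby-step giant-step with m = ceil(sqrt(352)) = 19.
Baby table (149^j mod 353 for j=0..18):
  0:1  1:149  2:315  3:339  4:32  5:179  6:196  7:258
  8:318  9:80  10:271  11:137  12:292  13:89  14:200  15:148
  16:166  17:24  18:46
Giant step factor: 149^(-19) ≡ 341 (mod 353).
Scan 137·341^i mod 353 for i = 0, 1, …:
  i=0: 137
Match at i=0, j=11: k = 0·19 + 11 = 11.

11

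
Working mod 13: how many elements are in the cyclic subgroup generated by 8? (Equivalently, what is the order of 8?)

The order of 8 must divide p − 1 = 12 = 2^2 · 3.
Divisors: 1, 2, 3, 4, 6, 12.
Check each in increasing order: 8^1 ≡ 8;  8^2 ≡ 12;  8^3 ≡ 5;  8^4 ≡ 1.
Smallest exponent giving 1 is 4.

4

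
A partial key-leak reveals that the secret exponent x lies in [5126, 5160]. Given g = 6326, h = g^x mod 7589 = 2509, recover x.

Compute 6326^5126 mod 7589 = 2474, then multiply by 6326 repeatedly:
  6326^5126=2474  6326^5127=2006  6326^5128=1148  6326^5129=7164  6326^5130=5545
  6326^5131=1312  6326^5132=4935  6326^5133=5253  6326^5134=5836  6326^5135=5640
  6326^5136=2751  6326^5137=1249  6326^5138=1025  6326^5139=3144  6326^5140=5764
  6326^5141=5508  6326^5142=2509
Found 2509 at exponent 5142.

5142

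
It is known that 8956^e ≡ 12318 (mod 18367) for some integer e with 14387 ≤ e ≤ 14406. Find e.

14406

Compute 8956^14387 mod 18367 = 6725, then multiply by 8956 repeatedly:
  8956^14387=6725  8956^14388=3707  8956^14389=10723  8956^14390=12512  8956^14391=405
  8956^14392=8881  8956^14393=9126  8956^14394=17673  8956^14395=10949  8956^14396=16198
  8956^14397=6722  8956^14398=13573  8956^14399=6982  8956^14400=9524  8956^14401=596
  8956^14402=11346  8956^14403=8532  8956^14404=5872  8956^14405=4911  8956^14406=12318
Found 12318 at exponent 14406.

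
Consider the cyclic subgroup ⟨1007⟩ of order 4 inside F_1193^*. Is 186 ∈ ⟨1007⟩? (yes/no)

186 ∈ ⟨1007⟩ iff 186^4 ≡ 1 (mod 1193), since |⟨1007⟩| = 4.
186^4 mod 1193 = 1.
Since 1 = 1, 186 lies in the subgroup.

yes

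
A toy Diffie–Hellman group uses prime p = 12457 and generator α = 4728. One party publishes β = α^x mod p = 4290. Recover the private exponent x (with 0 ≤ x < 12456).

Baby-step giant-step with m = ceil(sqrt(12456)) = 112.
Baby table (4728^j mod 12457 for j=0..111):
  0:1  1:4728  2:6126  3:1203  4:7392  5:7491  6:2197  7:10735
  8:5262  9:2107  10:8753  11:2030  12:5950  13:3694  14:518  15:7532
  16:9190  17:304  18:4757  19:6211  20:4459  21:4908  22:10090  23:7667
  24:12163  25:5152  26:5221  27:7571  28:6727  29:2535  30:1846  31:7988
  32:10097  33:3392  34:5217  35:1116  36:7137  37:10180  38:9649  39:2938
  40:1309  41:10280  42:9083  43:5145  44:9496  45:2060  46:10763  47:619
  48:11694  49:5066  50:9694  51:3929  52:2925  53:2130  54:5384  55:5901
  56:8705  57:11769  58:10870  59:8235  60:6955  61:9217  62:3390  63:8218
  64:1321  65:4731  66:7853  67:7124  68:11001  69:4753  70:12213  71:4869
  72:96  73:5436  74:2617  75:3375  76:12040  77:9087  78:11600  79:9086
  80:6872  81:2960  82:5669  83:8025  84:10635  85:5828  86:12357  87:566
  88:10250  89:4270  90:8220  91:10777  92:4526  93:10259  94:9451  95:1069
  96:9147  97:8769  98:2936  99:4310  100:10485  101:6677  102:2818  103:6971
  104:10123  105:1750  106:2552  107:7480  108:17  109:5634  110:4486  111:7994
Giant step factor: 4728^(-112) ≡ 854 (mod 12457).
Scan 4290·854^i mod 12457 for i = 0, 1, …:
  i=0: 4290   i=1: 1302   i=2: 3235   i=3: 9693
  i=4: 6374   i=5: 12144   i=6: 6752   i=7: 11074
  i=8: 2333   i=9: 11719     …   i=18: 5
  i=19: 4270
Match at i=19, j=89: x = 19·112 + 89 = 2217.

2217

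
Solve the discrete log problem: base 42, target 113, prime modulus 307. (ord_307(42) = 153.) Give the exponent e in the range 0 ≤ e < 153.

129

Baby-step giant-step with m = ceil(sqrt(153)) = 13.
Baby table (42^j mod 307 for j=0..12):
  0:1  1:42  2:229  3:101  4:251  5:104  6:70  7:177
  8:66  9:9  10:71  11:219  12:295
Giant step factor: 42^(-13) ≡ 187 (mod 307).
Scan 113·187^i mod 307 for i = 0, 1, …:
  i=0: 113   i=1: 255   i=2: 100   i=3: 280
  i=4: 170   i=5: 169   i=6: 289   i=7: 11
  i=8: 215   i=9: 295
Match at i=9, j=12: e = 9·13 + 12 = 129.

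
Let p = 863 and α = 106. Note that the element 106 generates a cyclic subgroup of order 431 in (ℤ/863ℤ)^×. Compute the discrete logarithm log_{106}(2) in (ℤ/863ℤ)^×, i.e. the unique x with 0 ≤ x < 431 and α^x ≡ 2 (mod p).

197

Baby-step giant-step with m = ceil(sqrt(431)) = 21.
Baby table (106^j mod 863 for j=0..20):
  0:1  1:106  2:17  3:76  4:289  5:429  6:598  7:389
  8:673  9:572  10:222  11:231  12:322  13:475  14:296  15:308
  16:717  17:58  18:107  19:123  20:93
Giant step factor: 106^(-21) ≡ 279 (mod 863).
Scan 2·279^i mod 863 for i = 0, 1, …:
  i=0: 2   i=1: 558   i=2: 342   i=3: 488
  i=4: 661   i=5: 600   i=6: 841   i=7: 766
  i=8: 553   i=9: 673
Match at i=9, j=8: x = 9·21 + 8 = 197.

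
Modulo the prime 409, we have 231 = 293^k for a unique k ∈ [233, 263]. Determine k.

262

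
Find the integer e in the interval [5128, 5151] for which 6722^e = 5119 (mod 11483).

5148

Compute 6722^5128 mod 11483 = 10791, then multiply by 6722 repeatedly:
  6722^5128=10791  6722^5129=10474  6722^5130=3955  6722^5131=2365  6722^5132=5058
  6722^5133=10196  6722^5134=6968  6722^5135=11222  6722^5136=2457  6722^5137=3400
  6722^5138=3630  6722^5139=10968  6722^5140=6036  6722^5141=4553  6722^5142=3071
  6722^5143=8311  6722^5144=1747  6722^5145=7708  6722^5146=1880  6722^5147=6060
  6722^5148=5119
Found 5119 at exponent 5148.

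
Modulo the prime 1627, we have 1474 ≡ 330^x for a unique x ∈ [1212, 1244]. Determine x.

1240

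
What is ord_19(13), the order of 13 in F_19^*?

18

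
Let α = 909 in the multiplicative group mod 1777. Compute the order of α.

The order of 909 must divide p − 1 = 1776 = 2^4 · 3 · 37.
Divisors: 1, 2, 3, 4, 6, 8, 12, 16, 24, 37, 48, 74, 111, 148, 222, 296, 444, 592, 888, 1776.
Check each in increasing order: 909^1 ≡ 909;  909^2 ≡ 1753;  909^3 ≡ 1285;  909^4 ≡ 576;  909^6 ≡ 392;  909^8 ≡ 1254;  909^12 ≡ 842;  909^16 ≡ 1648;  909^24 ≡ 1718;  909^37 ≡ 1599;  909^48 ≡ 1704;  909^74 ≡ 1475;  909^111 ≡ 446;  909^148 ≡ 577;  909^222 ≡ 1669;  909^296 ≡ 630;  909^444 ≡ 1002;  909^592 ≡ 629;  909^888 ≡ 1776;  909^1776 ≡ 1.
Smallest exponent giving 1 is 1776.

1776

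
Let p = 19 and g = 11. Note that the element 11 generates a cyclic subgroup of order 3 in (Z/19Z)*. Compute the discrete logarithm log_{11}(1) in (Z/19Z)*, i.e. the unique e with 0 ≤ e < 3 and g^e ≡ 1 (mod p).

0

Successive powers of 11 modulo 19:
  11^0=1
So 11^0 ≡ 1 (mod 19), giving e = 0.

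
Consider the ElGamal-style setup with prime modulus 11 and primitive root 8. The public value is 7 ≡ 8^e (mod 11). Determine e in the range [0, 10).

9

Successive powers of 8 modulo 11:
  8^0=1  8^1=8  8^2=9  8^3=6  8^4=4  8^5=10
  8^6=3  8^7=2  8^8=5  8^9=7
So 8^9 ≡ 7 (mod 11), giving e = 9.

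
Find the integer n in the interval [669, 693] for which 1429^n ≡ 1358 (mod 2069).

Compute 1429^669 mod 2069 = 1293, then multiply by 1429 repeatedly:
  1429^669=1293  1429^670=80  1429^671=525  1429^672=1247  1429^673=554
  1429^674=1308  1429^675=825  1429^676=1664  1429^677=575  1429^678=282
  1429^679=1592  1429^680=1137  1429^681=608  1429^682=1921  1429^683=1615
  1429^684=900  1429^685=1251  1429^686=63  1429^687=1060  1429^688=232
  1429^689=488  1429^690=99  1429^691=779  1429^692=69  1429^693=1358
Found 1358 at exponent 693.

693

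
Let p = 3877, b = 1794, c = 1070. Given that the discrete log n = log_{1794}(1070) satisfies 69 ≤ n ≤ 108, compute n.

86

Compute 1794^69 mod 3877 = 1834, then multiply by 1794 repeatedly:
  1794^69=1834  1794^70=2500  1794^71=3188  1794^72=697  1794^73=2024
  1794^74=2184  1794^75=2326  1794^76=1192  1794^77=2221  1794^78=2795
  1794^79=1269  1794^80=787  1794^81=650  1794^82=3000  1794^83=724
  1794^84=61  1794^85=878  1794^86=1070
Found 1070 at exponent 86.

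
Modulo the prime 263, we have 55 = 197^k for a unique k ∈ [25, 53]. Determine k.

Compute 197^25 mod 263 = 65, then multiply by 197 repeatedly:
  197^25=65  197^26=181  197^27=152  197^28=225  197^29=141
  197^30=162  197^31=91  197^32=43  197^33=55
Found 55 at exponent 33.

33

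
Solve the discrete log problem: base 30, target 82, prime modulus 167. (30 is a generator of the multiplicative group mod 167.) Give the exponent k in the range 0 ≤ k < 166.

17

Baby-step giant-step with m = ceil(sqrt(166)) = 13.
Baby table (30^j mod 167 for j=0..12):
  0:1  1:30  2:65  3:113  4:50  5:164  6:77  7:139
  8:162  9:17  10:9  11:103  12:84
Giant step factor: 30^(-13) ≡ 78 (mod 167).
Scan 82·78^i mod 167 for i = 0, 1, …:
  i=0: 82   i=1: 50
Match at i=1, j=4: k = 1·13 + 4 = 17.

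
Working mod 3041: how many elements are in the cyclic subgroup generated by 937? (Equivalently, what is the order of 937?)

The order of 937 must divide p − 1 = 3040 = 2^5 · 5 · 19.
Divisors: 1, 2, 4, 5, 8, 10, 16, 19, 20, 32, 38, 40, 76, 80, 95, 152, 160, 190, 304, 380, 608, 760, 1520, 3040.
Check each in increasing order: 937^1 ≡ 937;  937^2 ≡ 2161;  937^4 ≡ 1986;  937^5 ≡ 2831;  937^8 ≡ 19;  937^10 ≡ 1526;  937^16 ≡ 361;  937^19 ≡ 2125;  937^20 ≡ 2311;  937^32 ≡ 2599;  937^38 ≡ 2781;  937^40 ≡ 725;  937^76 ≡ 698;  937^80 ≡ 2573;  937^95 ≡ 2283;  937^152 ≡ 644;  937^160 ≡ 72;  937^190 ≡ 2856;  937^304 ≡ 1160;  937^380 ≡ 774;  937^608 ≡ 1478;  937^760 ≡ 3040;  937^1520 ≡ 1.
Smallest exponent giving 1 is 1520.

1520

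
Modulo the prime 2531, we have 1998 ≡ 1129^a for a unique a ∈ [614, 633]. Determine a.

622

Compute 1129^614 mod 2531 = 2160, then multiply by 1129 repeatedly:
  1129^614=2160  1129^615=1287  1129^616=229  1129^617=379  1129^618=152
  1129^619=2031  1129^620=2444  1129^621=486  1129^622=1998
Found 1998 at exponent 622.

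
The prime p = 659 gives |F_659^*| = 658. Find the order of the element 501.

329

The order of 501 must divide p − 1 = 658 = 2 · 7 · 47.
Divisors: 1, 2, 7, 14, 47, 94, 329, 658.
Check each in increasing order: 501^1 ≡ 501;  501^2 ≡ 581;  501^7 ≡ 173;  501^14 ≡ 274;  501^47 ≡ 55;  501^94 ≡ 389;  501^329 ≡ 1.
Smallest exponent giving 1 is 329.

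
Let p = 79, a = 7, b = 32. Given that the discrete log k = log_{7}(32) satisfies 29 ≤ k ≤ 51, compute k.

Compute 7^29 mod 79 = 63, then multiply by 7 repeatedly:
  7^29=63  7^30=46  7^31=6  7^32=42  7^33=57
  7^34=4  7^35=28  7^36=38  7^37=29  7^38=45
  7^39=78  7^40=72  7^41=30  7^42=52  7^43=48
  7^44=20  7^45=61  7^46=32
Found 32 at exponent 46.

46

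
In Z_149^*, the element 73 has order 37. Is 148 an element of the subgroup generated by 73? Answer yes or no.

no

148 ∈ ⟨73⟩ iff 148^37 ≡ 1 (mod 149), since |⟨73⟩| = 37.
148^37 mod 149 = 148.
Since 148 ≠ 1, 148 does not lie in the subgroup.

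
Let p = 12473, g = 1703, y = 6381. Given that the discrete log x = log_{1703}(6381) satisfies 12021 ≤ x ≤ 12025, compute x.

12022

Compute 1703^12021 mod 12473 = 3783, then multiply by 1703 repeatedly:
  1703^12021=3783  1703^12022=6381
Found 6381 at exponent 12022.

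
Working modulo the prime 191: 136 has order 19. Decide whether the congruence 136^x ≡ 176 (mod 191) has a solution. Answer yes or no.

no

176 ∈ ⟨136⟩ iff 176^19 ≡ 1 (mod 191), since |⟨136⟩| = 19.
176^19 mod 191 = 82.
Since 82 ≠ 1, 176 does not lie in the subgroup.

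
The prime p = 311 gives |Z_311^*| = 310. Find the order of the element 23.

310

The order of 23 must divide p − 1 = 310 = 2 · 5 · 31.
Divisors: 1, 2, 5, 10, 31, 62, 155, 310.
Check each in increasing order: 23^1 ≡ 23;  23^2 ≡ 218;  23^5 ≡ 198;  23^10 ≡ 18;  23^31 ≡ 95;  23^62 ≡ 6;  23^155 ≡ 310;  23^310 ≡ 1.
Smallest exponent giving 1 is 310.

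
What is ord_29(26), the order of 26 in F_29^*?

28

The order of 26 must divide p − 1 = 28 = 2^2 · 7.
Divisors: 1, 2, 4, 7, 14, 28.
Check each in increasing order: 26^1 ≡ 26;  26^2 ≡ 9;  26^4 ≡ 23;  26^7 ≡ 17;  26^14 ≡ 28;  26^28 ≡ 1.
Smallest exponent giving 1 is 28.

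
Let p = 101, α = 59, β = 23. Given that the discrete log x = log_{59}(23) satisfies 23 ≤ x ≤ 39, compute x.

34

Compute 59^23 mod 101 = 26, then multiply by 59 repeatedly:
  59^23=26  59^24=19  59^25=10  59^26=85  59^27=66
  59^28=56  59^29=72  59^30=6  59^31=51  59^32=80
  59^33=74  59^34=23
Found 23 at exponent 34.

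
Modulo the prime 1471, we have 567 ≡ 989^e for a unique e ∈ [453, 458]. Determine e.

453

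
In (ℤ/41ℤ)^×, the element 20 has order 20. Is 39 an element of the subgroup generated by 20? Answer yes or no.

⟨20⟩ has order 20; its elements mod 41 are {1, 2, 4, 5, 8, 9, 10, 16, 18, 20, 21, 23, 25, 31, 32, 33, 36, 37, 39, 40}.
39 is in this set.

yes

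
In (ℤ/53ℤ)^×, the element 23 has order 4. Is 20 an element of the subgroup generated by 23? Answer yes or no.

20 ∈ ⟨23⟩ iff 20^4 ≡ 1 (mod 53), since |⟨23⟩| = 4.
20^4 mod 53 = 46.
Since 46 ≠ 1, 20 does not lie in the subgroup.

no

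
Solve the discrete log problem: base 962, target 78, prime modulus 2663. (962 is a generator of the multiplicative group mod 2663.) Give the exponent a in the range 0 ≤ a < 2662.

2473

Baby-step giant-step with m = ceil(sqrt(2662)) = 52.
Baby table (962^j mod 2663 for j=0..51):
  0:1  1:962  2:1383  3:1609  4:655  5:1642  6:445  7:2010
  8:282  9:2321  10:1208  11:1028  12:963  13:2345  14:329  15:2264
  16:2297  17:2087  18:2455  19:2292  20:2603  21:866  22:2236  23:1991
  24:645  25:11  26:2593  27:1898  28:1721  29:1879  30:2084  31:2232
  32:806  33:439  34:1564  35:2636  36:656  37:2604  38:1828  39:956
  40:937  41:1300  42:1653  43:375  44:1245  45:2003  46:1537  47:629
  48:597  49:1769  50:121  51:1893
Giant step factor: 962^(-52) ≡ 1344 (mod 2663).
Scan 78·1344^i mod 2663 for i = 0, 1, …:
  i=0: 78   i=1: 975   i=2: 204   i=3: 2550
  i=4: 2582   i=5: 319   i=6: 2656   i=7: 1244
  i=8: 2235   i=9: 2639     …   i=46: 1109
  i=47: 1879
Match at i=47, j=29: a = 47·52 + 29 = 2473.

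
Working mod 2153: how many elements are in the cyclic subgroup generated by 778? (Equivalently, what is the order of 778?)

269

The order of 778 must divide p − 1 = 2152 = 2^3 · 269.
Divisors: 1, 2, 4, 8, 269, 538, 1076, 2152.
Check each in increasing order: 778^1 ≡ 778;  778^2 ≡ 291;  778^4 ≡ 714;  778^8 ≡ 1688;  778^269 ≡ 1.
Smallest exponent giving 1 is 269.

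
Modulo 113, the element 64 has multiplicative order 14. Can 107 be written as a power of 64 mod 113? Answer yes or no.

no

107 ∈ ⟨64⟩ iff 107^14 ≡ 1 (mod 113), since |⟨64⟩| = 14.
107^14 mod 113 = 95.
Since 95 ≠ 1, 107 does not lie in the subgroup.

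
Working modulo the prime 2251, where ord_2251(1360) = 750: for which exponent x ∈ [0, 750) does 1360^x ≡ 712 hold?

414

Baby-step giant-step with m = ceil(sqrt(750)) = 28.
Baby table (1360^j mod 2251 for j=0..27):
  0:1  1:1360  2:1529  3:1767  4:1303  5:543  6:152  7:1879
  8:555  9:715  10:2219  11:1500  12:594  13:1982  14:1073  15:632
  16:1889  17:649  18:248  19:1881  20:1024  21:1522  22:1251  23:1855
  24:1680  25:35  26:329  27:1742
Giant step factor: 1360^(-28) ≡ 137 (mod 2251).
Scan 712·137^i mod 2251 for i = 0, 1, …:
  i=0: 712   i=1: 751   i=2: 1592   i=3: 2008
  i=4: 474   i=5: 1910   i=6: 554   i=7: 1615
  i=8: 657   i=9: 2220     …   i=13: 1225
  i=14: 1251
Match at i=14, j=22: x = 14·28 + 22 = 414.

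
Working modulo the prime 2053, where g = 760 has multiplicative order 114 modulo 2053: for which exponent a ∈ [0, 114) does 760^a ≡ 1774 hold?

Baby-step giant-step with m = ceil(sqrt(114)) = 11.
Baby table (760^j mod 2053 for j=0..10):
  0:1  1:760  2:707  3:1487  4:970  5:173  6:88  7:1184
  8:626  9:1517  10:1187
Giant step factor: 760^(-11) ≡ 1911 (mod 2053).
Scan 1774·1911^i mod 2053 for i = 0, 1, …:
  i=0: 1774   i=1: 611   i=2: 1517
Match at i=2, j=9: a = 2·11 + 9 = 31.

31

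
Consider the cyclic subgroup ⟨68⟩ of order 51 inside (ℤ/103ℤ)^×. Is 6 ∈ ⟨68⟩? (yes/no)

6 ∈ ⟨68⟩ iff 6^51 ≡ 1 (mod 103), since |⟨68⟩| = 51.
6^51 mod 103 = 102.
Since 102 ≠ 1, 6 does not lie in the subgroup.

no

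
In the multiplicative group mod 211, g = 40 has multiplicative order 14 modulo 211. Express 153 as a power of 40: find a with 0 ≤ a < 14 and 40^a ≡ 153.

Successive powers of 40 modulo 211:
  40^0=1  40^1=40  40^2=123  40^3=67  40^4=148  40^5=12
  40^6=58  40^7=210  40^8=171  40^9=88  40^10=144  40^11=63
  40^12=199  40^13=153
So 40^13 ≡ 153 (mod 211), giving a = 13.

13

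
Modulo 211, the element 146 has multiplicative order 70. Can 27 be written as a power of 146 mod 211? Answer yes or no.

yes

27 ∈ ⟨146⟩ iff 27^70 ≡ 1 (mod 211), since |⟨146⟩| = 70.
27^70 mod 211 = 1.
Since 1 = 1, 27 lies in the subgroup.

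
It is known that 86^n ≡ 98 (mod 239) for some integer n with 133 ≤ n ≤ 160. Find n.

136

Compute 86^133 mod 239 = 23, then multiply by 86 repeatedly:
  86^133=23  86^134=66  86^135=179  86^136=98
Found 98 at exponent 136.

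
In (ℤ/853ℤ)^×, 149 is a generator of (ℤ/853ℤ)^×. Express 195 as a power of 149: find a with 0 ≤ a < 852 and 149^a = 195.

282

Baby-step giant-step with m = ceil(sqrt(852)) = 30.
Baby table (149^j mod 853 for j=0..29):
  0:1  1:149  2:23  3:15  4:529  5:345  6:225  7:258
  8:57  9:816  10:458  11:2  12:298  13:46  14:30  15:205
  16:690  17:450  18:516  19:114  20:779  21:63  22:4  23:596
  24:92  25:60  26:410  27:527  28:47  29:179
Giant step factor: 149^(-30) ≡ 535 (mod 853).
Scan 195·535^i mod 853 for i = 0, 1, …:
  i=0: 195   i=1: 259   i=2: 379   i=3: 604
  i=4: 706   i=5: 684   i=6: 3   i=7: 752
  i=8: 557   i=9: 298
Match at i=9, j=12: a = 9·30 + 12 = 282.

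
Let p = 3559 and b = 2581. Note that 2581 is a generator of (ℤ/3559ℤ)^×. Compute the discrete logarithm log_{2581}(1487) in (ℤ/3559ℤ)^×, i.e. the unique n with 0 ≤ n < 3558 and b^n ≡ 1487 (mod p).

2439

Baby-step giant-step with m = ceil(sqrt(3558)) = 60.
Baby table (2581^j mod 3559 for j=0..59):
  0:1  1:2581  2:2672  3:2649  4:230  5:2836  6:2412  7:681
  8:3074  9:983  10:3115  11:34  12:2338  13:1873  14:1091  15:702
  16:331  17:151  18:1800  19:1305  20:1391  21:2699  22:1156  23:1194
  24:3179  25:1504  26:2514  27:577  28:1575  29:697  30:1662  31:1027
  32:2791  33:155  34:1447  35:1316  36:1310  37:60  38:1823  39:165
  40:2344  41:3123  42:2887  43:2360  44:1711  45:2931  46:2036  47:1832
  48:2040  49:1479  50:2051  51:1398  52:2971  53:2065  54:1942  55:1230
  56:2  57:1603  58:1785  59:1739
Giant step factor: 2581^(-60) ≡ 3412 (mod 3559).
Scan 1487·3412^i mod 3559 for i = 0, 1, …:
  i=0: 1487   i=1: 2069   i=2: 1931   i=3: 863
  i=4: 1263   i=5: 2966   i=6: 1755   i=7: 1822
  i=8: 2650   i=9: 1940     …   i=39: 1161
  i=40: 165
Match at i=40, j=39: n = 40·60 + 39 = 2439.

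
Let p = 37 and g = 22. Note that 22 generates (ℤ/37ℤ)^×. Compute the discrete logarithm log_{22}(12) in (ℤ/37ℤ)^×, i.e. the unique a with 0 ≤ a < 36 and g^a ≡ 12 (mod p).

16

Successive powers of 22 modulo 37:
  22^0=1  22^1=22  22^2=3  22^3=29  22^4=9  22^5=13
  22^6=27  22^7=2  22^8=7  22^9=6  22^10=21  22^11=18
  22^12=26  22^13=17  22^14=4  22^15=14  22^16=12
So 22^16 ≡ 12 (mod 37), giving a = 16.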